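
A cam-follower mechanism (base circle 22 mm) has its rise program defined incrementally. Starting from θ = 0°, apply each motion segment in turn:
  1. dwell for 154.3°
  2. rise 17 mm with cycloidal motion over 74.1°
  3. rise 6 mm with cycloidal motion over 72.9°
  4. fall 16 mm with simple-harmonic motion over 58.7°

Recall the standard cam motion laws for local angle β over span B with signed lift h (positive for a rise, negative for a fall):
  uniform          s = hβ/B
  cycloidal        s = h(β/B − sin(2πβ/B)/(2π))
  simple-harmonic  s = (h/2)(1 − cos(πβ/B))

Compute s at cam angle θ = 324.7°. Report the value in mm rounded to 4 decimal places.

seg 1 [0°–154.3°] dwell: s stays 0.0000
seg 2 [154.3°–228.4°] cycloidal, h=17: full span → s += 17 → s = 17.0000
seg 3 [228.4°–301.3°] cycloidal, h=6: full span → s += 6 → s = 23.0000
seg 4 [301.3°–360°] simple-harmonic, h=-16: θ=324.7° here. β=23.4, B=58.7. -16/2·(1 − cos(π·0.3986)) = -5.4953 → s = 17.5047

17.5047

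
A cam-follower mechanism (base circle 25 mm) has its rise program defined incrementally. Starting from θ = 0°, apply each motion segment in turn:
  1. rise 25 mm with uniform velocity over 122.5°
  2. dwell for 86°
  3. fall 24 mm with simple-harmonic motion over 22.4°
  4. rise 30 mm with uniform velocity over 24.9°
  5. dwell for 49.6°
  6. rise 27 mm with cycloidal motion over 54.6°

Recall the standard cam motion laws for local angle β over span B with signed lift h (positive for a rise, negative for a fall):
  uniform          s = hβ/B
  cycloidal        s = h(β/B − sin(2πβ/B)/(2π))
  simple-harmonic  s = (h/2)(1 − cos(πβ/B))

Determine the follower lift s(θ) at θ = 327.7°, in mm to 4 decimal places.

seg 1 [0°–122.5°] uniform, h=25: full span → s += 25 → s = 25.0000
seg 2 [122.5°–208.5°] dwell: s stays 25.0000
seg 3 [208.5°–230.9°] simple-harmonic, h=-24: full span → s += -24 → s = 1.0000
seg 4 [230.9°–255.8°] uniform, h=30: full span → s += 30 → s = 31.0000
seg 5 [255.8°–305.4°] dwell: s stays 31.0000
seg 6 [305.4°–360°] cycloidal, h=27: θ=327.7° here. β=22.3, B=54.6. 27·(0.4084 − sin(2π·0.4084)/(2π)) = 8.6891 → s = 39.6891

39.6891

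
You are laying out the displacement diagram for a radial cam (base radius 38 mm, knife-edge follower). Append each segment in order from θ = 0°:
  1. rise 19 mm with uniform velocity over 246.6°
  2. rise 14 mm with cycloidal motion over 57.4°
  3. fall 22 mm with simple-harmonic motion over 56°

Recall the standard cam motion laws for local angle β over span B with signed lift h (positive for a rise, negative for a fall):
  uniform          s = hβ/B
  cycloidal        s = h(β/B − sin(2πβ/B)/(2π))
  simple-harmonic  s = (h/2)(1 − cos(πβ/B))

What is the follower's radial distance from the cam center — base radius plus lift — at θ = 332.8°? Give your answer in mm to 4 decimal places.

seg 1 [0°–246.6°] uniform, h=19: full span → s += 19 → s = 19.0000
seg 2 [246.6°–304°] cycloidal, h=14: full span → s += 14 → s = 33.0000
seg 3 [304°–360°] simple-harmonic, h=-22: θ=332.8° here. β=28.8, B=56. -22/2·(1 − cos(π·0.5143)) = -11.4935 → s = 21.5065
radial distance = base radius + s = 38 + 21.5065 = 59.5065

59.5065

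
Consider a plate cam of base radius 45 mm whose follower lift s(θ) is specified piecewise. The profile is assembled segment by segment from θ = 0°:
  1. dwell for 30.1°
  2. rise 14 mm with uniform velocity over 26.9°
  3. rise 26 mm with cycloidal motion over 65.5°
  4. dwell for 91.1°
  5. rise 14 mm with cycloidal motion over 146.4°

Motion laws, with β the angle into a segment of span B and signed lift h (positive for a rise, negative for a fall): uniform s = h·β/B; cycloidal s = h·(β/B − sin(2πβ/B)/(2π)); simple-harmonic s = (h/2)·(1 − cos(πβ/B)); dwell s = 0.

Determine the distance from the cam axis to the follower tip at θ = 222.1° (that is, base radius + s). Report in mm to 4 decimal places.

seg 1 [0°–30.1°] dwell: s stays 0.0000
seg 2 [30.1°–57°] uniform, h=14: full span → s += 14 → s = 14.0000
seg 3 [57°–122.5°] cycloidal, h=26: full span → s += 26 → s = 40.0000
seg 4 [122.5°–213.6°] dwell: s stays 40.0000
seg 5 [213.6°–360°] cycloidal, h=14: θ=222.1° here. β=8.5, B=146.4. 14·(0.0581 − sin(2π·0.0581)/(2π)) = 0.0179 → s = 40.0179
radial distance = base radius + s = 45 + 40.0179 = 85.0179

85.0179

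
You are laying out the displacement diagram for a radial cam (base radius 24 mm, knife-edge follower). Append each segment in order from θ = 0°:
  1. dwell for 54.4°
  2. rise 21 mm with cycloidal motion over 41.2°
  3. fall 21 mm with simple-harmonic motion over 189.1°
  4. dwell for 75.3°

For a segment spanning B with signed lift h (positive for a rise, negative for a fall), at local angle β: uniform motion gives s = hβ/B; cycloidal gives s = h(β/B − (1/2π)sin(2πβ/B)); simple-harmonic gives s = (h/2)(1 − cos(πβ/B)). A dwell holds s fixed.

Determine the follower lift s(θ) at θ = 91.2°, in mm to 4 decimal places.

seg 1 [0°–54.4°] dwell: s stays 0.0000
seg 2 [54.4°–95.6°] cycloidal, h=21: θ=91.2° here. β=36.8, B=41.2. 21·(0.8932 − sin(2π·0.8932)/(2π)) = 20.8354 → s = 20.8354

20.8354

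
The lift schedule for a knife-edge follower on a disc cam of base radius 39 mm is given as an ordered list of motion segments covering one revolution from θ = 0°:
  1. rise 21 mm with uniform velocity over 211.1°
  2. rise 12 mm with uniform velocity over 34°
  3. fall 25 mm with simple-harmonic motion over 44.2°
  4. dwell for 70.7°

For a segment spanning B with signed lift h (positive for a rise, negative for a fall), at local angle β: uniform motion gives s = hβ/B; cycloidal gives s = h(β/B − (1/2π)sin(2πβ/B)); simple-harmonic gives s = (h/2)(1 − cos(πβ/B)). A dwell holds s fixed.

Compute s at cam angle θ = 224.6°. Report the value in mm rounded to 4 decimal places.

seg 1 [0°–211.1°] uniform, h=21: full span → s += 21 → s = 21.0000
seg 2 [211.1°–245.1°] uniform, h=12: θ=224.6° here. β=13.5, B=34. 12·13.5/34 = 4.7647 → s = 25.7647

25.7647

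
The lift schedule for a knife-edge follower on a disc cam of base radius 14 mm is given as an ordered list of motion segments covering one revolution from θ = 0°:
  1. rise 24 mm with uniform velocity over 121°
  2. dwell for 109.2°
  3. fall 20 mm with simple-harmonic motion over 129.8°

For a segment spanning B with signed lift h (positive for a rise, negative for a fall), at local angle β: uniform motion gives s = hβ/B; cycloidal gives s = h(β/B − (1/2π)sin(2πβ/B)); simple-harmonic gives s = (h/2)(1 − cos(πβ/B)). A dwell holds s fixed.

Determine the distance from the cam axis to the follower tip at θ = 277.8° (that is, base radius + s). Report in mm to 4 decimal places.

seg 1 [0°–121°] uniform, h=24: full span → s += 24 → s = 24.0000
seg 2 [121°–230.2°] dwell: s stays 24.0000
seg 3 [230.2°–360°] simple-harmonic, h=-20: θ=277.8° here. β=47.6, B=129.8. -20/2·(1 − cos(π·0.3667)) = -5.9341 → s = 18.0659
radial distance = base radius + s = 14 + 18.0659 = 32.0659

32.0659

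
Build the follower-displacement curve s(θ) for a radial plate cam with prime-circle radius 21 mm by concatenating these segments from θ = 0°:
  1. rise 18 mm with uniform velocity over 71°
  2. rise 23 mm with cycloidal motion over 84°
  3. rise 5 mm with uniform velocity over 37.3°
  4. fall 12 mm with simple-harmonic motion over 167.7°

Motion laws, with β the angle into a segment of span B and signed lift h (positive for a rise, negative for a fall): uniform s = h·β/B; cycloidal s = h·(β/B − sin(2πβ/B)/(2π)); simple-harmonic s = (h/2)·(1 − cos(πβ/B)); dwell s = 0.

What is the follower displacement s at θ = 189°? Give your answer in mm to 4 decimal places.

seg 1 [0°–71°] uniform, h=18: full span → s += 18 → s = 18.0000
seg 2 [71°–155°] cycloidal, h=23: full span → s += 23 → s = 41.0000
seg 3 [155°–192.3°] uniform, h=5: θ=189° here. β=34, B=37.3. 5·34/37.3 = 4.5576 → s = 45.5576

45.5576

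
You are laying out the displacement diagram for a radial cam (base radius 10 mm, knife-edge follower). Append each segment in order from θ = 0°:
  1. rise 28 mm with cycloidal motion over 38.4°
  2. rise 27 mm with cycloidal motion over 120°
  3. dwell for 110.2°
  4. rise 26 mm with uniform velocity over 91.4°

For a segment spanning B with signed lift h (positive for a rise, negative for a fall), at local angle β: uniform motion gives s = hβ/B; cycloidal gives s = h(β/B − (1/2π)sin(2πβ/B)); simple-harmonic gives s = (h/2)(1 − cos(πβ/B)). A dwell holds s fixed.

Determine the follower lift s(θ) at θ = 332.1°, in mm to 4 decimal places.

seg 1 [0°–38.4°] cycloidal, h=28: full span → s += 28 → s = 28.0000
seg 2 [38.4°–158.4°] cycloidal, h=27: full span → s += 27 → s = 55.0000
seg 3 [158.4°–268.6°] dwell: s stays 55.0000
seg 4 [268.6°–360°] uniform, h=26: θ=332.1° here. β=63.5, B=91.4. 26·63.5/91.4 = 18.0635 → s = 73.0635

73.0635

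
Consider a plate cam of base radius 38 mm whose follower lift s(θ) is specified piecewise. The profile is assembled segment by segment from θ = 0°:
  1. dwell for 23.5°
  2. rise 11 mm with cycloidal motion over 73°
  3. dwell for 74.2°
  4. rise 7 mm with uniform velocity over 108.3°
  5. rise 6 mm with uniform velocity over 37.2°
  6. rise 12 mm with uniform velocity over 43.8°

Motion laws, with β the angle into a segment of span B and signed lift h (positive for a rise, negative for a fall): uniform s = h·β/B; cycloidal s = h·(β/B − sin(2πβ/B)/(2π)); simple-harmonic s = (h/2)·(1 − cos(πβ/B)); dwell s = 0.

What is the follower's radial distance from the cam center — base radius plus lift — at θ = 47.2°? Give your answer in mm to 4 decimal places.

seg 1 [0°–23.5°] dwell: s stays 0.0000
seg 2 [23.5°–96.5°] cycloidal, h=11: θ=47.2° here. β=23.7, B=73. 11·(0.3247 − sin(2π·0.3247)/(2π)) = 2.0096 → s = 2.0096
radial distance = base radius + s = 38 + 2.0096 = 40.0096

40.0096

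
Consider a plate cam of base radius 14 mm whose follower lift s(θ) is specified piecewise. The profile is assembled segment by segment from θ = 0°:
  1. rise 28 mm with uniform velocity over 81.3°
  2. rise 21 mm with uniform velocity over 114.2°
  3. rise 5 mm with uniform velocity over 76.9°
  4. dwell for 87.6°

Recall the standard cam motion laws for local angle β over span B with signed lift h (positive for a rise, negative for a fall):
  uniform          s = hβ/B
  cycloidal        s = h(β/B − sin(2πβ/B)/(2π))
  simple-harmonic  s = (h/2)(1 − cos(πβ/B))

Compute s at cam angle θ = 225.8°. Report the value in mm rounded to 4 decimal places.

seg 1 [0°–81.3°] uniform, h=28: full span → s += 28 → s = 28.0000
seg 2 [81.3°–195.5°] uniform, h=21: full span → s += 21 → s = 49.0000
seg 3 [195.5°–272.4°] uniform, h=5: θ=225.8° here. β=30.3, B=76.9. 5·30.3/76.9 = 1.9701 → s = 50.9701

50.9701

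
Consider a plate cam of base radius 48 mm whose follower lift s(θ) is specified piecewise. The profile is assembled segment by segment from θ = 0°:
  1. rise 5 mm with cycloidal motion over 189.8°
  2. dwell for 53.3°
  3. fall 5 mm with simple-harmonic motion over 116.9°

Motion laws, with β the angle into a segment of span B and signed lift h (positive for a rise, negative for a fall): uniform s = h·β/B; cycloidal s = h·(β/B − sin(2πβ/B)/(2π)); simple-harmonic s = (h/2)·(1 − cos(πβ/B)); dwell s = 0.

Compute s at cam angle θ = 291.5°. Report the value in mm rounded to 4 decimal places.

seg 1 [0°–189.8°] cycloidal, h=5: full span → s += 5 → s = 5.0000
seg 2 [189.8°–243.1°] dwell: s stays 5.0000
seg 3 [243.1°–360°] simple-harmonic, h=-5: θ=291.5° here. β=48.4, B=116.9. -5/2·(1 − cos(π·0.4140)) = -1.8330 → s = 3.1670

3.1670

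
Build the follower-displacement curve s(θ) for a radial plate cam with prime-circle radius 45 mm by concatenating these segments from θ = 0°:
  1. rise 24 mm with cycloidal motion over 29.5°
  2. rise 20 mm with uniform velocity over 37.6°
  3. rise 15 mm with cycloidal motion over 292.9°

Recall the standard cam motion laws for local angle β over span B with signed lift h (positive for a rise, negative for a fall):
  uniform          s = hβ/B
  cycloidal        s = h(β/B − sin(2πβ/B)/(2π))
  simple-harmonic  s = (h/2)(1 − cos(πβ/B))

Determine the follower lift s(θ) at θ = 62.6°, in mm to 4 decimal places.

seg 1 [0°–29.5°] cycloidal, h=24: full span → s += 24 → s = 24.0000
seg 2 [29.5°–67.1°] uniform, h=20: θ=62.6° here. β=33.1, B=37.6. 20·33.1/37.6 = 17.6064 → s = 41.6064

41.6064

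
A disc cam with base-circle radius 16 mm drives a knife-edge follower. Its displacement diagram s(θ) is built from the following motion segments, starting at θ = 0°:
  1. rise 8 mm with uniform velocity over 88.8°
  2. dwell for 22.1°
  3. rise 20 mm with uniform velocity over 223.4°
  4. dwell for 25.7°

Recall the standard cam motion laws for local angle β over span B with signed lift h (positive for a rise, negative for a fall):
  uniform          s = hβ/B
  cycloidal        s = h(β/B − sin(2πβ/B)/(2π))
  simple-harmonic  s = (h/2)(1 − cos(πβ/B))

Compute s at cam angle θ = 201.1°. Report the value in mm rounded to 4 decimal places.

seg 1 [0°–88.8°] uniform, h=8: full span → s += 8 → s = 8.0000
seg 2 [88.8°–110.9°] dwell: s stays 8.0000
seg 3 [110.9°–334.3°] uniform, h=20: θ=201.1° here. β=90.2, B=223.4. 20·90.2/223.4 = 8.0752 → s = 16.0752

16.0752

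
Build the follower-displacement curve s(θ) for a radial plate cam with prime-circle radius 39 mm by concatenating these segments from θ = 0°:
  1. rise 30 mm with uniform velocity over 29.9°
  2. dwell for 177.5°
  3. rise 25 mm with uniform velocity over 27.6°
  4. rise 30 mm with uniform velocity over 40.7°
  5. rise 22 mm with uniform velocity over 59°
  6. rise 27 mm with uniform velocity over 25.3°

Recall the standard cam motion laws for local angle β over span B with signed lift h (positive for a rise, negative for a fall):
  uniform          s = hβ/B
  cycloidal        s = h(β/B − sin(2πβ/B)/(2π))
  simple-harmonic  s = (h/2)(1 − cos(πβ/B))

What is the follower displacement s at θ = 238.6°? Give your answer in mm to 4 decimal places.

seg 1 [0°–29.9°] uniform, h=30: full span → s += 30 → s = 30.0000
seg 2 [29.9°–207.4°] dwell: s stays 30.0000
seg 3 [207.4°–235°] uniform, h=25: full span → s += 25 → s = 55.0000
seg 4 [235°–275.7°] uniform, h=30: θ=238.6° here. β=3.6, B=40.7. 30·3.6/40.7 = 2.6536 → s = 57.6536

57.6536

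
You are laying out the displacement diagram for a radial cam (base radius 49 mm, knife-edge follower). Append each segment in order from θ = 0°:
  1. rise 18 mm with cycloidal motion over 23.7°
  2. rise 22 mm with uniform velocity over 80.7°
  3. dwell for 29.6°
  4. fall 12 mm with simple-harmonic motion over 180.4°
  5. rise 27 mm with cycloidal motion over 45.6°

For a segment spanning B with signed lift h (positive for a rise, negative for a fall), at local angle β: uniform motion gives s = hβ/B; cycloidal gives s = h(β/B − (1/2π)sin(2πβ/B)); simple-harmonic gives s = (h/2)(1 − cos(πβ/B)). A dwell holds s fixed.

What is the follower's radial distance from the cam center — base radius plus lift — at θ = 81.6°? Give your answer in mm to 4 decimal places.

seg 1 [0°–23.7°] cycloidal, h=18: full span → s += 18 → s = 18.0000
seg 2 [23.7°–104.4°] uniform, h=22: θ=81.6° here. β=57.9, B=80.7. 22·57.9/80.7 = 15.7844 → s = 33.7844
radial distance = base radius + s = 49 + 33.7844 = 82.7844

82.7844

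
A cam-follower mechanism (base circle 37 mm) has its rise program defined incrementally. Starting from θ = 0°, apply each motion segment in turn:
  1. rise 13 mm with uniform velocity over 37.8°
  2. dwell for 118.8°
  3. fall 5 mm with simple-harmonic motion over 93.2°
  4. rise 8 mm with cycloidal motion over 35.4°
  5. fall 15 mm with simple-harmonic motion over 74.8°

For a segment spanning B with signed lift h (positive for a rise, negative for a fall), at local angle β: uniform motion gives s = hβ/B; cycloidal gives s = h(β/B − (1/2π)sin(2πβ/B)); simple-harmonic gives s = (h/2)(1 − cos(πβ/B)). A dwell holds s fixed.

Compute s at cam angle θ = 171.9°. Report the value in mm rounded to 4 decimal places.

seg 1 [0°–37.8°] uniform, h=13: full span → s += 13 → s = 13.0000
seg 2 [37.8°–156.6°] dwell: s stays 13.0000
seg 3 [156.6°–249.8°] simple-harmonic, h=-5: θ=171.9° here. β=15.3, B=93.2. -5/2·(1 − cos(π·0.1642)) = -0.3252 → s = 12.6748

12.6748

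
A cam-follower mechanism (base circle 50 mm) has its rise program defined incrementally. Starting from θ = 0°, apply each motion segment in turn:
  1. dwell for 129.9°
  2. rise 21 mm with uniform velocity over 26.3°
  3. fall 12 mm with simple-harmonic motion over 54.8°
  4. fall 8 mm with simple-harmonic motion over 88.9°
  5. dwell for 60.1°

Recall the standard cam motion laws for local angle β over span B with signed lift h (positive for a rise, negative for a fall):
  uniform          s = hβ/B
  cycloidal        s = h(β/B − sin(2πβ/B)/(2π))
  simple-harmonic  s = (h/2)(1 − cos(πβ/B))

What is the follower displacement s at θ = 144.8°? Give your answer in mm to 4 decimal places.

seg 1 [0°–129.9°] dwell: s stays 0.0000
seg 2 [129.9°–156.2°] uniform, h=21: θ=144.8° here. β=14.9, B=26.3. 21·14.9/26.3 = 11.8973 → s = 11.8973

11.8973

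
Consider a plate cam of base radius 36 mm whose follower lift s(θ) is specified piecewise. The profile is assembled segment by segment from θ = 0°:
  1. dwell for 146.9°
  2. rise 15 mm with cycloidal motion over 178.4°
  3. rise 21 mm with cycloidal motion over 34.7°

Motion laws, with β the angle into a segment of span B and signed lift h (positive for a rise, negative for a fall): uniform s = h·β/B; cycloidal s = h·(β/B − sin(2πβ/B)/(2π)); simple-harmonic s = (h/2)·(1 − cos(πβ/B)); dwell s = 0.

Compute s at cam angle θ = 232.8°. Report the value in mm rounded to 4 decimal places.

seg 1 [0°–146.9°] dwell: s stays 0.0000
seg 2 [146.9°–325.3°] cycloidal, h=15: θ=232.8° here. β=85.9, B=178.4. 15·(0.4815 − sin(2π·0.4815)/(2π)) = 6.9457 → s = 6.9457

6.9457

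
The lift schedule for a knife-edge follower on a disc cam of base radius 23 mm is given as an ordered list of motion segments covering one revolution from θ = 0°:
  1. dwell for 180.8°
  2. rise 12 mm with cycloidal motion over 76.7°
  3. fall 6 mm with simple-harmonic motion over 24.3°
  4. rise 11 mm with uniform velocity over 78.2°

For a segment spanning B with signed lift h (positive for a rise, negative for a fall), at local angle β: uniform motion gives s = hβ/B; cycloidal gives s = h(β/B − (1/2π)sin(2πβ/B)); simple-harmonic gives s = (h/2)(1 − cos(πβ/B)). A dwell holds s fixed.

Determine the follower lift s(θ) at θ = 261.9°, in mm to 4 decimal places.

seg 1 [0°–180.8°] dwell: s stays 0.0000
seg 2 [180.8°–257.5°] cycloidal, h=12: full span → s += 12 → s = 12.0000
seg 3 [257.5°–281.8°] simple-harmonic, h=-6: θ=261.9° here. β=4.4, B=24.3. -6/2·(1 − cos(π·0.1811)) = -0.4724 → s = 11.5276

11.5276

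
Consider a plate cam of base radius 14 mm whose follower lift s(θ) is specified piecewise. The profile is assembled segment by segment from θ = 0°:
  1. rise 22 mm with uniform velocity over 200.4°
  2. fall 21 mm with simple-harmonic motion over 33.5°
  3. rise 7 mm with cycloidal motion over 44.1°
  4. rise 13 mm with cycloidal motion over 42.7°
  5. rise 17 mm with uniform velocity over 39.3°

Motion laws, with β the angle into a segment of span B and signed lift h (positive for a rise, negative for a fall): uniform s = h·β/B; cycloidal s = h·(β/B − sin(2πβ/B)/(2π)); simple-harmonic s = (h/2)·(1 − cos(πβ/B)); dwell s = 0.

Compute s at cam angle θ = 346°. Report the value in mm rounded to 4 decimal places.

seg 1 [0°–200.4°] uniform, h=22: full span → s += 22 → s = 22.0000
seg 2 [200.4°–233.9°] simple-harmonic, h=-21: full span → s += -21 → s = 1.0000
seg 3 [233.9°–278°] cycloidal, h=7: full span → s += 7 → s = 8.0000
seg 4 [278°–320.7°] cycloidal, h=13: full span → s += 13 → s = 21.0000
seg 5 [320.7°–360°] uniform, h=17: θ=346° here. β=25.3, B=39.3. 17·25.3/39.3 = 10.9440 → s = 31.9440

31.9440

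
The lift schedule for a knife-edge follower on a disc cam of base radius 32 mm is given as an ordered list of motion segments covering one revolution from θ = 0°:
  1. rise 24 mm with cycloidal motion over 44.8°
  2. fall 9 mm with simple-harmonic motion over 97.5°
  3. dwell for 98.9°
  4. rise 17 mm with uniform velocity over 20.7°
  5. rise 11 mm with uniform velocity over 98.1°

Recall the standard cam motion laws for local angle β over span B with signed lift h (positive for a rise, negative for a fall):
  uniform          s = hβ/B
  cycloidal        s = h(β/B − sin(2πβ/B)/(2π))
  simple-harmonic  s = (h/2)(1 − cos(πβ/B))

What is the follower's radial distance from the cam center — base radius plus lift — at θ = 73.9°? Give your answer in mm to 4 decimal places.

seg 1 [0°–44.8°] cycloidal, h=24: full span → s += 24 → s = 24.0000
seg 2 [44.8°–142.3°] simple-harmonic, h=-9: θ=73.9° here. β=29.1, B=97.5. -9/2·(1 − cos(π·0.2985)) = -1.8374 → s = 22.1626
radial distance = base radius + s = 32 + 22.1626 = 54.1626

54.1626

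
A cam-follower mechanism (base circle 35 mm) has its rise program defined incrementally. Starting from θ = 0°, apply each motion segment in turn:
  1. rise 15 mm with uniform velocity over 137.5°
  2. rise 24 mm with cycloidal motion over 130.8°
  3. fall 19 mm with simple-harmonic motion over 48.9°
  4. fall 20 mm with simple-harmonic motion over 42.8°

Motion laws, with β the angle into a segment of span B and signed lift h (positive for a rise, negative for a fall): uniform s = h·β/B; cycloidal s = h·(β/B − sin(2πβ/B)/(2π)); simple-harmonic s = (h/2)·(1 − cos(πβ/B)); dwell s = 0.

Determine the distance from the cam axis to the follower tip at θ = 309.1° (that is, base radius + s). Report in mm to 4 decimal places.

seg 1 [0°–137.5°] uniform, h=15: full span → s += 15 → s = 15.0000
seg 2 [137.5°–268.3°] cycloidal, h=24: full span → s += 24 → s = 39.0000
seg 3 [268.3°–317.2°] simple-harmonic, h=-19: θ=309.1° here. β=40.8, B=48.9. -19/2·(1 − cos(π·0.8344)) = -17.7425 → s = 21.2575
radial distance = base radius + s = 35 + 21.2575 = 56.2575

56.2575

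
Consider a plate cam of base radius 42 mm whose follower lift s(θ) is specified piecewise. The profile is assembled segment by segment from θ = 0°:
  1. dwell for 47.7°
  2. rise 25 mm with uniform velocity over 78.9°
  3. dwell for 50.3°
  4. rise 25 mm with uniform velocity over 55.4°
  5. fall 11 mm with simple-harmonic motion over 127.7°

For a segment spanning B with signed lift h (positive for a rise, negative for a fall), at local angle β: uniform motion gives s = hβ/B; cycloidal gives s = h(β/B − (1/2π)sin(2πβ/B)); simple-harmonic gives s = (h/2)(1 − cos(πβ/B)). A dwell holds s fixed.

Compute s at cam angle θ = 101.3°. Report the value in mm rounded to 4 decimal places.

seg 1 [0°–47.7°] dwell: s stays 0.0000
seg 2 [47.7°–126.6°] uniform, h=25: θ=101.3° here. β=53.6, B=78.9. 25·53.6/78.9 = 16.9835 → s = 16.9835

16.9835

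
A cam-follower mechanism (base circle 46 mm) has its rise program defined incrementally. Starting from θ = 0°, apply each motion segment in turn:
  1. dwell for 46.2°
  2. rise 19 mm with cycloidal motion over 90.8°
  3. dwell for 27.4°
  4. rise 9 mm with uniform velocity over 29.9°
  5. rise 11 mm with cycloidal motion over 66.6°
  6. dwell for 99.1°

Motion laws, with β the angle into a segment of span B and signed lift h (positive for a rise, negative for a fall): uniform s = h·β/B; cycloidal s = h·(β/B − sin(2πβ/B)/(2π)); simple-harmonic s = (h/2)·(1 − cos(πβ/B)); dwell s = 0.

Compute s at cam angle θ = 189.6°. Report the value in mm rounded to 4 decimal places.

seg 1 [0°–46.2°] dwell: s stays 0.0000
seg 2 [46.2°–137°] cycloidal, h=19: full span → s += 19 → s = 19.0000
seg 3 [137°–164.4°] dwell: s stays 19.0000
seg 4 [164.4°–194.3°] uniform, h=9: θ=189.6° here. β=25.2, B=29.9. 9·25.2/29.9 = 7.5853 → s = 26.5853

26.5853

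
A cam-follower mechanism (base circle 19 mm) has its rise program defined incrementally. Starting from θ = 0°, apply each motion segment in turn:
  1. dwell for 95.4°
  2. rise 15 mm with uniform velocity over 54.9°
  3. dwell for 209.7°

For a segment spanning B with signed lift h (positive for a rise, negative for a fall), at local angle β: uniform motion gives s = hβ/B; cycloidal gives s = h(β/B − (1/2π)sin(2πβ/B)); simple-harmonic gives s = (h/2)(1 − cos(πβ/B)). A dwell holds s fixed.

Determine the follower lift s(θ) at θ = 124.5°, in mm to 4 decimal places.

seg 1 [0°–95.4°] dwell: s stays 0.0000
seg 2 [95.4°–150.3°] uniform, h=15: θ=124.5° here. β=29.1, B=54.9. 15·29.1/54.9 = 7.9508 → s = 7.9508

7.9508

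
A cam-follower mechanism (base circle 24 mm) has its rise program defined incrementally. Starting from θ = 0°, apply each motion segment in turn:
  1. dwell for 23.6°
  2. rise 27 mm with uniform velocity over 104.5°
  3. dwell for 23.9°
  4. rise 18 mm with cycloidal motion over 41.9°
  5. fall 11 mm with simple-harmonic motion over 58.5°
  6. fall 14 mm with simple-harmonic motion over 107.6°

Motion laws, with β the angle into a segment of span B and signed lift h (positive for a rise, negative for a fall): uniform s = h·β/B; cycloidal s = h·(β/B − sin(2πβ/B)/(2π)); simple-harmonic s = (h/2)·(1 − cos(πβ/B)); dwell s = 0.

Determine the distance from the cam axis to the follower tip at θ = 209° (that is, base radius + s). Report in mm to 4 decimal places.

seg 1 [0°–23.6°] dwell: s stays 0.0000
seg 2 [23.6°–128.1°] uniform, h=27: full span → s += 27 → s = 27.0000
seg 3 [128.1°–152°] dwell: s stays 27.0000
seg 4 [152°–193.9°] cycloidal, h=18: full span → s += 18 → s = 45.0000
seg 5 [193.9°–252.4°] simple-harmonic, h=-11: θ=209° here. β=15.1, B=58.5. -11/2·(1 − cos(π·0.2581)) = -1.7114 → s = 43.2886
radial distance = base radius + s = 24 + 43.2886 = 67.2886

67.2886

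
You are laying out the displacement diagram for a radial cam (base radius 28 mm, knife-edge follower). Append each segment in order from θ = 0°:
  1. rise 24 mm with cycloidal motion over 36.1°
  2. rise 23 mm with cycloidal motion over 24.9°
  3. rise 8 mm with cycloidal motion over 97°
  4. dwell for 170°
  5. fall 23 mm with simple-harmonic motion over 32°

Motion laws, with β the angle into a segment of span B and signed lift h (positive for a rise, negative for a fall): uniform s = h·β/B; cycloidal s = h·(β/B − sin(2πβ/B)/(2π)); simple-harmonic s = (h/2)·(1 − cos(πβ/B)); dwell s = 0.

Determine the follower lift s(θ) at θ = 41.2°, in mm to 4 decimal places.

seg 1 [0°–36.1°] cycloidal, h=24: full span → s += 24 → s = 24.0000
seg 2 [36.1°–61°] cycloidal, h=23: θ=41.2° here. β=5.1, B=24.9. 23·(0.2048 − sin(2π·0.2048)/(2π)) = 1.1968 → s = 25.1968

25.1968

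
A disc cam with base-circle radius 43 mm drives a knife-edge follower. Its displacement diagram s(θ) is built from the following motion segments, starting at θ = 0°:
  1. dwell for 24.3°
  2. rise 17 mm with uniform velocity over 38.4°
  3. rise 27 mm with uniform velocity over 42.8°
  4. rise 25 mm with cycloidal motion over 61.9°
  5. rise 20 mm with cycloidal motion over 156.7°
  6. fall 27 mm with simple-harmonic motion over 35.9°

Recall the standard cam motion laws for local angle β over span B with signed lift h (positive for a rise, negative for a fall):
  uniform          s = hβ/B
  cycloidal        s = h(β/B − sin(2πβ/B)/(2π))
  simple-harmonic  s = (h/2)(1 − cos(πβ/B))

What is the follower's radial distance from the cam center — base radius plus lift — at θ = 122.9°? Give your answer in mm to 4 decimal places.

seg 1 [0°–24.3°] dwell: s stays 0.0000
seg 2 [24.3°–62.7°] uniform, h=17: full span → s += 17 → s = 17.0000
seg 3 [62.7°–105.5°] uniform, h=27: full span → s += 27 → s = 44.0000
seg 4 [105.5°–167.4°] cycloidal, h=25: θ=122.9° here. β=17.4, B=61.9. 25·(0.2811 − sin(2π·0.2811)/(2π)) = 3.1243 → s = 47.1243
radial distance = base radius + s = 43 + 47.1243 = 90.1243

90.1243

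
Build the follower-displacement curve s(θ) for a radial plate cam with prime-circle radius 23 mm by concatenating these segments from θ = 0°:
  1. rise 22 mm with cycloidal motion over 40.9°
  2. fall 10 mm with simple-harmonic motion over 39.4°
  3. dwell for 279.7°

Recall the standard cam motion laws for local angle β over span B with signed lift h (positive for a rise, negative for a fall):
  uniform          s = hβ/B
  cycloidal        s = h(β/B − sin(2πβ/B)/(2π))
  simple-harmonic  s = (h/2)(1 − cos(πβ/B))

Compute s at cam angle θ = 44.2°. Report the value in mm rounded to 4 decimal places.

seg 1 [0°–40.9°] cycloidal, h=22: full span → s += 22 → s = 22.0000
seg 2 [40.9°–80.3°] simple-harmonic, h=-10: θ=44.2° here. β=3.3, B=39.4. -10/2·(1 − cos(π·0.0838)) = -0.1721 → s = 21.8279

21.8279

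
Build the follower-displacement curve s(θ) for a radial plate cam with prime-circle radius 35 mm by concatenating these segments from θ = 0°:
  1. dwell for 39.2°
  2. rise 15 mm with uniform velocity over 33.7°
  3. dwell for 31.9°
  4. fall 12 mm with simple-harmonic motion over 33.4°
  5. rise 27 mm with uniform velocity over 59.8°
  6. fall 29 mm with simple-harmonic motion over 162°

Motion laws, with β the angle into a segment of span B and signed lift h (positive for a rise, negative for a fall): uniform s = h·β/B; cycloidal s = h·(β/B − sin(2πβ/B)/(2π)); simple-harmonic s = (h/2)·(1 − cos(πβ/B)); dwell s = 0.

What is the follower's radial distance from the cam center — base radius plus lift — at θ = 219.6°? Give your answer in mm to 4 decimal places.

seg 1 [0°–39.2°] dwell: s stays 0.0000
seg 2 [39.2°–72.9°] uniform, h=15: full span → s += 15 → s = 15.0000
seg 3 [72.9°–104.8°] dwell: s stays 15.0000
seg 4 [104.8°–138.2°] simple-harmonic, h=-12: full span → s += -12 → s = 3.0000
seg 5 [138.2°–198°] uniform, h=27: full span → s += 27 → s = 30.0000
seg 6 [198°–360°] simple-harmonic, h=-29: θ=219.6° here. β=21.6, B=162. -29/2·(1 − cos(π·0.1333)) = -1.2536 → s = 28.7464
radial distance = base radius + s = 35 + 28.7464 = 63.7464

63.7464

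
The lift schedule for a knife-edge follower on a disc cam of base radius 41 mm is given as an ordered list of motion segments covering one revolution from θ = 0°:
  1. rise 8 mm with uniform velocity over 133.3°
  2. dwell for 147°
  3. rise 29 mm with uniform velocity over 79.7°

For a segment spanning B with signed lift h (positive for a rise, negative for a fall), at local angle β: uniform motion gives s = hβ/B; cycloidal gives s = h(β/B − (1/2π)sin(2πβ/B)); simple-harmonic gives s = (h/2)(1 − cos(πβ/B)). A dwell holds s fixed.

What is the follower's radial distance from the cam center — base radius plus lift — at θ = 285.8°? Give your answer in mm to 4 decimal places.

seg 1 [0°–133.3°] uniform, h=8: full span → s += 8 → s = 8.0000
seg 2 [133.3°–280.3°] dwell: s stays 8.0000
seg 3 [280.3°–360°] uniform, h=29: θ=285.8° here. β=5.5, B=79.7. 29·5.5/79.7 = 2.0013 → s = 10.0013
radial distance = base radius + s = 41 + 10.0013 = 51.0013

51.0013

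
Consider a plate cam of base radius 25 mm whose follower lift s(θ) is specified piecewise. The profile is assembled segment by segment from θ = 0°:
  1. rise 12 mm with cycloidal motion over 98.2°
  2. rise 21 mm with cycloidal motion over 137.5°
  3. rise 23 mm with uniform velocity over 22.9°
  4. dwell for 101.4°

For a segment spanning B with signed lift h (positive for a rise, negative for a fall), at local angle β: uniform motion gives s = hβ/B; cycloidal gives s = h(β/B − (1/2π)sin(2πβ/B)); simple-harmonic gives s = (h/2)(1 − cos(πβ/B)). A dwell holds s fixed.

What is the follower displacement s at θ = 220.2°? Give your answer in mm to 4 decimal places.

seg 1 [0°–98.2°] cycloidal, h=12: full span → s += 12 → s = 12.0000
seg 2 [98.2°–235.7°] cycloidal, h=21: θ=220.2° here. β=122, B=137.5. 21·(0.8873 − sin(2π·0.8873)/(2π)) = 20.8070 → s = 32.8070

32.8070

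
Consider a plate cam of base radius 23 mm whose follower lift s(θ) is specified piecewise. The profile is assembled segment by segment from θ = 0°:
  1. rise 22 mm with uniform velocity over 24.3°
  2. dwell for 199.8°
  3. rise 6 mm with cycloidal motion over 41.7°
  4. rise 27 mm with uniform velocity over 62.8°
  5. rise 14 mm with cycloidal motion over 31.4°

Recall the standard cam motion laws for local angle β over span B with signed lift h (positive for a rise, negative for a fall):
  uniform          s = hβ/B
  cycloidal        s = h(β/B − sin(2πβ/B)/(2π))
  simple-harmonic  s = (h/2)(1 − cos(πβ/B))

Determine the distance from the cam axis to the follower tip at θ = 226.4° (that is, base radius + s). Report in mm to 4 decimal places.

seg 1 [0°–24.3°] uniform, h=22: full span → s += 22 → s = 22.0000
seg 2 [24.3°–224.1°] dwell: s stays 22.0000
seg 3 [224.1°–265.8°] cycloidal, h=6: θ=226.4° here. β=2.3, B=41.7. 6·(0.0552 − sin(2π·0.0552)/(2π)) = 0.0066 → s = 22.0066
radial distance = base radius + s = 23 + 22.0066 = 45.0066

45.0066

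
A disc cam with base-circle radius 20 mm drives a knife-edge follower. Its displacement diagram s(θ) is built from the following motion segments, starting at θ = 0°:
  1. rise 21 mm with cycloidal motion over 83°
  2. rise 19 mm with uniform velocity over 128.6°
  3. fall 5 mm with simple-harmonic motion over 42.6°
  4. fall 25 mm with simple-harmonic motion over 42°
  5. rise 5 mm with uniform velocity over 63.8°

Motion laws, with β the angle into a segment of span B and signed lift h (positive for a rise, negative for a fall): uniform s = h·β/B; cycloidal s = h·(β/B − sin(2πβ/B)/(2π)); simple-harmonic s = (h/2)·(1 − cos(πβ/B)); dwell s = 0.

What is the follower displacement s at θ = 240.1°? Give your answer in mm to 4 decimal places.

seg 1 [0°–83°] cycloidal, h=21: full span → s += 21 → s = 21.0000
seg 2 [83°–211.6°] uniform, h=19: full span → s += 19 → s = 40.0000
seg 3 [211.6°–254.2°] simple-harmonic, h=-5: θ=240.1° here. β=28.5, B=42.6. -5/2·(1 − cos(π·0.6690)) = -3.7659 → s = 36.2341

36.2341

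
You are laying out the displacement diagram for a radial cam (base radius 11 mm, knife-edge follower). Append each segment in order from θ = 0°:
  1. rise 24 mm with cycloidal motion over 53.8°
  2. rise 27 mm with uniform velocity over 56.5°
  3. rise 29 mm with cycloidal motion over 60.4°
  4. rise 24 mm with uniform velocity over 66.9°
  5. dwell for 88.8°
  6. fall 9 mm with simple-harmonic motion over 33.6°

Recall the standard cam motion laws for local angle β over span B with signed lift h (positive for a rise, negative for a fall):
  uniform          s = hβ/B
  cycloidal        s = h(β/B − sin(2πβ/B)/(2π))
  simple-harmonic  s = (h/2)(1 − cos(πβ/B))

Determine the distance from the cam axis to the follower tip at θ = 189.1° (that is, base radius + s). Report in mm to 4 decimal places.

seg 1 [0°–53.8°] cycloidal, h=24: full span → s += 24 → s = 24.0000
seg 2 [53.8°–110.3°] uniform, h=27: full span → s += 27 → s = 51.0000
seg 3 [110.3°–170.7°] cycloidal, h=29: full span → s += 29 → s = 80.0000
seg 4 [170.7°–237.6°] uniform, h=24: θ=189.1° here. β=18.4, B=66.9. 24·18.4/66.9 = 6.6009 → s = 86.6009
radial distance = base radius + s = 11 + 86.6009 = 97.6009

97.6009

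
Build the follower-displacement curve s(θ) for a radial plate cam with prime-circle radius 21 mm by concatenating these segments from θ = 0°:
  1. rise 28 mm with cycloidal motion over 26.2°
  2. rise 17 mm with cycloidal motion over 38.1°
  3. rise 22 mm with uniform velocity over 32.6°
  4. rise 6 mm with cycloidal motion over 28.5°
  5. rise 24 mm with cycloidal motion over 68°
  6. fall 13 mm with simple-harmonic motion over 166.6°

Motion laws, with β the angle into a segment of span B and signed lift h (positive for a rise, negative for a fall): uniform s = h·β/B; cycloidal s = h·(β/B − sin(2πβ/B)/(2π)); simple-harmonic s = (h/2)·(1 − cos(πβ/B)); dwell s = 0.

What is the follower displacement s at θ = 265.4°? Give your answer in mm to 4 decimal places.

seg 1 [0°–26.2°] cycloidal, h=28: full span → s += 28 → s = 28.0000
seg 2 [26.2°–64.3°] cycloidal, h=17: full span → s += 17 → s = 45.0000
seg 3 [64.3°–96.9°] uniform, h=22: full span → s += 22 → s = 67.0000
seg 4 [96.9°–125.4°] cycloidal, h=6: full span → s += 6 → s = 73.0000
seg 5 [125.4°–193.4°] cycloidal, h=24: full span → s += 24 → s = 97.0000
seg 6 [193.4°–360°] simple-harmonic, h=-13: θ=265.4° here. β=72, B=166.6. -13/2·(1 − cos(π·0.4322)) = -5.1254 → s = 91.8746

91.8746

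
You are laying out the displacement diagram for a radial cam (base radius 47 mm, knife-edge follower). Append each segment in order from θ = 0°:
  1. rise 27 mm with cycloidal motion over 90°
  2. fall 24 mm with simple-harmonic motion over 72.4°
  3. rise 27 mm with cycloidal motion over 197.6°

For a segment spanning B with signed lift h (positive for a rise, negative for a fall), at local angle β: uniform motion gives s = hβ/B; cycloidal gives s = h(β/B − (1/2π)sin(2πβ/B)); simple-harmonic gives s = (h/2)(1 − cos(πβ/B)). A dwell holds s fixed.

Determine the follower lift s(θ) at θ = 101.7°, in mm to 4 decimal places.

seg 1 [0°–90°] cycloidal, h=27: full span → s += 27 → s = 27.0000
seg 2 [90°–162.4°] simple-harmonic, h=-24: θ=101.7° here. β=11.7, B=72.4. -24/2·(1 − cos(π·0.1616)) = -1.5136 → s = 25.4864

25.4864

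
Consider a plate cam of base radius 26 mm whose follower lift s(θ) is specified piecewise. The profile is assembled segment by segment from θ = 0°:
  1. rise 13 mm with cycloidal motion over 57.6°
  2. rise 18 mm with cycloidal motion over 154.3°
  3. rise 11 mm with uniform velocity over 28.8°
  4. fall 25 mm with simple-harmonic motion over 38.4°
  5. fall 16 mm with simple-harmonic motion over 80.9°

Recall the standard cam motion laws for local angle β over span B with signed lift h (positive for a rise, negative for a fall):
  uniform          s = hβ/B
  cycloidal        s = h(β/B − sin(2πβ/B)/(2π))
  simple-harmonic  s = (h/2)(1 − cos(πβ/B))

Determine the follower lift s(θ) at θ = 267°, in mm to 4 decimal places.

seg 1 [0°–57.6°] cycloidal, h=13: full span → s += 13 → s = 13.0000
seg 2 [57.6°–211.9°] cycloidal, h=18: full span → s += 18 → s = 31.0000
seg 3 [211.9°–240.7°] uniform, h=11: full span → s += 11 → s = 42.0000
seg 4 [240.7°–279.1°] simple-harmonic, h=-25: θ=267° here. β=26.3, B=38.4. -25/2·(1 − cos(π·0.6849)) = -19.3594 → s = 22.6406

22.6406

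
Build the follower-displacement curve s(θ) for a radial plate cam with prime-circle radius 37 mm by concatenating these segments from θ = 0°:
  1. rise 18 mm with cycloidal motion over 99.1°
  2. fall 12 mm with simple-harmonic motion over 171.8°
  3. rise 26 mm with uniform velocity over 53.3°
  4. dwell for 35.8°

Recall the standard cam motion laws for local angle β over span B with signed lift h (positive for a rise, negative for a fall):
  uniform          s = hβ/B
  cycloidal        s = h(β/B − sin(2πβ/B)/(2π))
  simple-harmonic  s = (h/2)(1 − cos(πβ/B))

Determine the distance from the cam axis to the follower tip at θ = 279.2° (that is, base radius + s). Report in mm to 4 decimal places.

seg 1 [0°–99.1°] cycloidal, h=18: full span → s += 18 → s = 18.0000
seg 2 [99.1°–270.9°] simple-harmonic, h=-12: full span → s += -12 → s = 6.0000
seg 3 [270.9°–324.2°] uniform, h=26: θ=279.2° here. β=8.3, B=53.3. 26·8.3/53.3 = 4.0488 → s = 10.0488
radial distance = base radius + s = 37 + 10.0488 = 47.0488

47.0488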